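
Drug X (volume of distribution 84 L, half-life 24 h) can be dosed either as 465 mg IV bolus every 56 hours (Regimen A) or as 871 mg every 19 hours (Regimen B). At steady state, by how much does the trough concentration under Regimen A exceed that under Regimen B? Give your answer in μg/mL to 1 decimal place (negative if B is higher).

-12.8 μg/mL

Regimen A: f = (1/2)^(56/24) ≈ 0.1984; Cmin,ss = (465/84)·f/(1−f) ≈ 1.370 μg/mL.
Regimen B: f = (1/2)^(19/24) ≈ 0.5777; Cmin,ss = (871/84)·f/(1−f) ≈ 14.185 μg/mL.
Difference ≈ 1.370 − 14.185 ≈ -12.815 μg/mL.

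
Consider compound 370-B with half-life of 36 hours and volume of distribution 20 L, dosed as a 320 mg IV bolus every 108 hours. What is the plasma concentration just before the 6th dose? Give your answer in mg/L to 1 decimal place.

f = (1/2)^(τ/t½) = (1/2)^(108/36) ≈ 0.1250.
C₀ = D/Vd = 320/20 ≈ 16.000 mg/L.
Before the 6th dose, 5 doses have been given. Superposition: Cmin = C₀·(f + f² + … + f^5).
≈ 16.000 × (0.1250 + 0.0156 + 0.0020 + 0.0002 + 0.0000) ≈ 16.000 × 0.1428 ≈ 2.285 mg/L.

2.3 mg/L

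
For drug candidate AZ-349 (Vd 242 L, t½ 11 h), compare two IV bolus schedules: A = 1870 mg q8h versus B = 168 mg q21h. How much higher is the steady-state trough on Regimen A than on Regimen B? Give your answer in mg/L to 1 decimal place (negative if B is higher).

11.5 mg/L

Regimen A: f = (1/2)^(8/11) ≈ 0.6040; Cmin,ss = (1870/242)·f/(1−f) ≈ 11.786 mg/L.
Regimen B: f = (1/2)^(21/11) ≈ 0.2663; Cmin,ss = (168/242)·f/(1−f) ≈ 0.252 mg/L.
Difference ≈ 11.786 − 0.252 ≈ 11.534 mg/L.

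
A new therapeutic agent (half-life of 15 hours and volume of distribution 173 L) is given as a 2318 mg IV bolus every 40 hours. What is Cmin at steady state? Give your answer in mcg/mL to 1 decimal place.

Over one 40-h interval, 40/15 ≈ 2.6667 half-lives elapse, leaving f ≈ 0.1575 of each dose.
At steady state, accumulation factor R = 1/(1 − e^(−kτ)) ≈ 1.1869.
Single-dose peak C₀ = D/Vd = 2318/173 ≈ 13.399 mcg/mL.
Cmax,ss = C₀/(1 − f) ≈ 13.399/0.8425 ≈ 15.904 mcg/mL.
One interval later, Cmin,ss = Cmax,ss·e^(−kτ) ≈ 15.904 × 0.1575 ≈ 2.505 mcg/mL.

2.5 mcg/mL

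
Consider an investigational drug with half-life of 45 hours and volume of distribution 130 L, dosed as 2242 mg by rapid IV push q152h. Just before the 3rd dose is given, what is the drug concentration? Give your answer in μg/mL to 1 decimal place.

1.8 μg/mL

f = (1/2)^(τ/t½) = (1/2)^(152/45) ≈ 0.0962.
C₀ = D/Vd = 2242/130 ≈ 17.246 μg/mL.
Before the 3rd dose, 2 doses have been given. Superposition: Cmin = C₀·(f + f²).
≈ 17.246 × (0.0962 + 0.0093) ≈ 17.246 × 0.1055 ≈ 1.819 μg/mL.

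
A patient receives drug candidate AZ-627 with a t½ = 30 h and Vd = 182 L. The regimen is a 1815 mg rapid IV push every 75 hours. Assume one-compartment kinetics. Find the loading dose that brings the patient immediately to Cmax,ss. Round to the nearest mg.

2205 mg

f = (1/2)^(75/30) ≈ 0.176777; accumulation ratio R = 1/(1−f) ≈ 1.21474.
Loading dose to hit Cmax,ss on first dose: D_load = D_maint·R ≈ 1815 × 1.21474 ≈ 2204.75 mg.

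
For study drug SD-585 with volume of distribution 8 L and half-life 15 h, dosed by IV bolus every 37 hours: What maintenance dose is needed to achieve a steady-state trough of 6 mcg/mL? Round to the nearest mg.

217 mg

τ/t½ = 37/15 ≈ 2.4667, so f = (1/2)^(37/15) ≈ 0.180909.
Cmin,ss = (D/Vd)·f/(1−f), so D = Cmin,ss·Vd·(1−f)/f.
D = 6 × 8 × (1−f)/f ≈ 6 × 8 × 4.52764 ≈ 217.33 mg.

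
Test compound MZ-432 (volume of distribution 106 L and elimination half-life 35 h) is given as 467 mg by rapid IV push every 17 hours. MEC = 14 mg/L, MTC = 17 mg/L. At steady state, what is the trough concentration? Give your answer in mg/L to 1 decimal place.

Over one 17-h interval, 17/35 ≈ 0.48571 half-lives elapse, leaving f ≈ 0.7141 of each dose.
At steady state, accumulation factor R = 1/(1 − e^(−kτ)) ≈ 3.4977.
Single-dose peak C₀ = D/Vd = 467/106 ≈ 4.406 mg/L.
Steady-state peak Cmax,ss = C₀·R ≈ 4.406 × 3.4977 ≈ 15.411 mg/L.
Steady-state trough Cmin,ss = Cmax,ss·f ≈ 15.411 × 0.7141 ≈ 11.005 mg/L.
Trough 11.0 mg/L vs MEC 14 mg/L: subtherapeutic.

11.0 mg/L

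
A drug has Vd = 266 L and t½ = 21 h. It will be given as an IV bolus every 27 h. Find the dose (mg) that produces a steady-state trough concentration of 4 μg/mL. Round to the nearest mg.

1530 mg

τ/t½ = 27/21 ≈ 1.2857, so f = (1/2)^(27/21) ≈ 0.410168.
Cmin,ss = (D/Vd)·f/(1−f), so D = Cmin,ss·Vd·(1−f)/f.
D = 4 × 266 × (1−f)/f ≈ 4 × 266 × 1.43803 ≈ 1530.06 mg.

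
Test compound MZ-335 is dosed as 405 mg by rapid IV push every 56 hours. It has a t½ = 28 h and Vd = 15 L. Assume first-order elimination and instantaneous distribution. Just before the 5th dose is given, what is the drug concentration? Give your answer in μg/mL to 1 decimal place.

9.0 μg/mL

f = (1/2)^(τ/t½) = (1/2)^(56/28) ≈ 0.2500.
C₀ = D/Vd = 405/15 ≈ 27.000 μg/mL.
Before the 5th dose, 4 doses have been given. Superposition: Cmin = C₀·(f + f² + … + f^4).
≈ 27.000 × (0.2500 + 0.0625 + 0.0156 + 0.0039) ≈ 27.000 × 0.3320 ≈ 8.964 μg/mL.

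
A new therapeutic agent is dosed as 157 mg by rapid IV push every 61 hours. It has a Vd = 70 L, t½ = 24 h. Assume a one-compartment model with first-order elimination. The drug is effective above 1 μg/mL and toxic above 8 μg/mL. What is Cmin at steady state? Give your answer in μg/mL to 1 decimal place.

k = ln2/t½ = ln2/24 ≈ 0.028881 h⁻¹; fraction remaining f = e^(−kτ) = e^(−0.028881×61) ≈ 0.1717.
Accumulation ratio R = 1/(1 − f) ≈ 1/0.8283 ≈ 1.2073.
Single-dose peak C₀ = D/Vd = 157/70 ≈ 2.243 μg/mL.
Steady-state peak Cmax,ss = C₀·R ≈ 2.243 × 1.2073 ≈ 2.708 μg/mL.
One interval later, Cmin,ss = Cmax,ss·e^(−kτ) ≈ 2.708 × 0.1717 ≈ 0.465 μg/mL.
Trough 0.5 μg/mL vs MEC 1 μg/mL: subtherapeutic.

0.5 μg/mL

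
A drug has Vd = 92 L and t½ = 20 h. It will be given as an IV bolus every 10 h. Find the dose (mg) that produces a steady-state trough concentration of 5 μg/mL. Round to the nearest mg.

τ/t½ = 10/20 ≈ 0.5, so f = (1/2)^(10/20) ≈ 0.707107.
Cmin,ss = (D/Vd)·f/(1−f), so D = Cmin,ss·Vd·(1−f)/f.
D = 5 × 92 × (1−f)/f ≈ 5 × 92 × 0.41421 ≈ 190.54 mg.

191 mg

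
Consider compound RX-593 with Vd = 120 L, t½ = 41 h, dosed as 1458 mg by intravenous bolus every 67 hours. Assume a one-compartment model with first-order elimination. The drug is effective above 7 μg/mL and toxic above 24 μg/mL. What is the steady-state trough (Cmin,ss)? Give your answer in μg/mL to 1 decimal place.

Over one 67-h interval, 67/41 ≈ 1.6341 half-lives elapse, leaving f ≈ 0.3222 of each dose.
Accumulation ratio R = 1/(1 − f) ≈ 1/0.6778 ≈ 1.4754.
Each bolus raises the concentration by D/Vd = 1458/120 ≈ 12.150 μg/mL.
Steady-state peak Cmax,ss = C₀·R ≈ 12.150 × 1.4754 ≈ 17.926 μg/mL.
One interval later, Cmin,ss = Cmax,ss·e^(−kτ) ≈ 17.926 × 0.3222 ≈ 5.776 μg/mL.
Trough 5.8 μg/mL vs MEC 7 μg/mL: subtherapeutic.

5.8 μg/mL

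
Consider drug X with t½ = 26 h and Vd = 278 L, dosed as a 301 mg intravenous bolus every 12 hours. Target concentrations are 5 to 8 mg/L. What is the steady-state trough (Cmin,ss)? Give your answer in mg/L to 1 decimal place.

k = ln2/t½ = ln2/26 ≈ 0.026660 h⁻¹; fraction remaining f = e^(−kτ) = e^(−0.026660×12) ≈ 0.7262.
Each bolus raises the concentration by D/Vd = 301/278 ≈ 1.083 mg/L.
Steady-state trough Cmin,ss = C₀·f/(1−f) ≈ 1.083 × 0.7262/0.2738 ≈ 2.872 mg/L.
Trough 2.9 mg/L vs MEC 5 mg/L: subtherapeutic.

2.9 mg/L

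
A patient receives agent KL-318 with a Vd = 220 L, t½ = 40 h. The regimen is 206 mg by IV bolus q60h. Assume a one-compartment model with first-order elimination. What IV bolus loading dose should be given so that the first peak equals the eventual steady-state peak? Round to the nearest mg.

319 mg

f = (1/2)^(60/40) ≈ 0.353553; accumulation ratio R = 1/(1−f) ≈ 1.54692.
Loading dose to hit Cmax,ss on first dose: D_load = D_maint·R ≈ 206 × 1.54692 ≈ 318.67 mg.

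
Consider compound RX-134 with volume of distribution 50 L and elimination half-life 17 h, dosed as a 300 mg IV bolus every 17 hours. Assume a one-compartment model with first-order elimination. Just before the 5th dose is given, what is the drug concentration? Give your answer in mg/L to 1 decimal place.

5.6 mg/L

f = (1/2)^(τ/t½) = (1/2)^(17/17) ≈ 0.5000.
C₀ = D/Vd = 300/50 ≈ 6.000 mg/L.
Before the 5th dose, 4 doses have been given. Superposition: Cmin = C₀·(f + f² + … + f^4).
≈ 6.000 × (0.5000 + 0.2500 + 0.1250 + 0.0625) ≈ 6.000 × 0.9375 ≈ 5.625 mg/L.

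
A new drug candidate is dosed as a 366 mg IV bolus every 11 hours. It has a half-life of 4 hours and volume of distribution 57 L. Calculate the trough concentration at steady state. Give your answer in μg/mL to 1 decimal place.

k = ln2/t½ = ln2/4 ≈ 0.173287 h⁻¹; fraction remaining f = e^(−kτ) = e^(−0.173287×11) ≈ 0.1487.
Each bolus raises the concentration by D/Vd = 366/57 ≈ 6.421 μg/mL.
Steady-state trough Cmin,ss = C₀·f/(1−f) ≈ 6.421 × 0.1487/0.8513 ≈ 1.122 μg/mL.

1.1 μg/mL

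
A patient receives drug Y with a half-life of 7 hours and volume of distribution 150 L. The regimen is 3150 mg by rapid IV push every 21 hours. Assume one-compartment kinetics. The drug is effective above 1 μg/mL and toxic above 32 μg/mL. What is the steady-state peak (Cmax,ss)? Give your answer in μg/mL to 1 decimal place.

The dosing interval is 3 half-lives, so f = 2^(−3) = 0.125.
At steady state, R = 1/(1 − 0.125) = 8/7.
Single-dose peak C₀ = D/Vd = 3150/150 = 21 μg/mL.
Steady-state peak Cmax,ss = C₀·R = 21 × 8/7 ≈ 24.000 μg/mL.
Peak 24.0 μg/mL vs MTC 32 μg/mL: below toxic threshold.

24.0 μg/mL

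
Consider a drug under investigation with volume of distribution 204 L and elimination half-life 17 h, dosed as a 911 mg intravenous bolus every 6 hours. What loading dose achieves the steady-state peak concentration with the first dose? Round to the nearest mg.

f = (1/2)^(6/17) ≈ 0.782986; accumulation ratio R = 1/(1−f) ≈ 4.60800.
Loading dose to hit Cmax,ss on first dose: D_load = D_maint·R ≈ 911 × 4.60800 ≈ 4197.89 mg.

4198 mg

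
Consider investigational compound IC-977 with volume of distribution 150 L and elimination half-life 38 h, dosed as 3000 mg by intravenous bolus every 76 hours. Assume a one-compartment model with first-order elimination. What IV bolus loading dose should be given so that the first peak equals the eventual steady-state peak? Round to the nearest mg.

4000 mg

f = (1/2)^(76/38) ≈ 0.250000; accumulation ratio R = 1/(1−f) ≈ 1.33333.
Loading dose to hit Cmax,ss on first dose: D_load = D_maint·R ≈ 3000 × 1.33333 ≈ 3999.99 mg.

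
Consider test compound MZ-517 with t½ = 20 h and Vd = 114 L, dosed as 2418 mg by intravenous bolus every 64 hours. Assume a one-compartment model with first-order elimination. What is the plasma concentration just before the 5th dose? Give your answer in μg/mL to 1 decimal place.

2.6 μg/mL

f = (1/2)^(τ/t½) = (1/2)^(64/20) ≈ 0.1088.
C₀ = D/Vd = 2418/114 ≈ 21.211 μg/mL.
Before the 5th dose, 4 doses have been given. Superposition: Cmin = C₀·(f + f² + … + f^4).
≈ 21.211 × (0.1088 + 0.0118 + 0.0013 + 0.0001) ≈ 21.211 × 0.1220 ≈ 2.588 μg/mL.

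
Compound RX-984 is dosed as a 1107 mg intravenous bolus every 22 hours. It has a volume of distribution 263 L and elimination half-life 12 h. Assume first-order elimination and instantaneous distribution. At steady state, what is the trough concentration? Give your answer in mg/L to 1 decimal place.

Over one 22-h interval, 22/12 ≈ 1.8333 half-lives elapse, leaving f ≈ 0.2806 of each dose.
Accumulation ratio R = 1/(1 − f) ≈ 1/0.7194 ≈ 1.3900.
Each bolus raises the concentration by D/Vd = 1107/263 ≈ 4.209 mg/L.
Steady-state peak Cmax,ss = C₀·R ≈ 4.209 × 1.3900 ≈ 5.851 mg/L.
Steady-state trough Cmin,ss = Cmax,ss·f ≈ 5.851 × 0.2806 ≈ 1.642 mg/L.

1.6 mg/L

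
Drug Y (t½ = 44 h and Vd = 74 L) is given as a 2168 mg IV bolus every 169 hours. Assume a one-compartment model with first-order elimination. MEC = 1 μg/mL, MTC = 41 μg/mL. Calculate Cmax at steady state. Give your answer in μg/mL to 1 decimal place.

31.5 μg/mL

τ/t½ = 169/44 ≈ 3.8409, so fraction remaining f = (1/2)^(169/44) ≈ 0.0698.
Accumulation ratio R = 1/(1 − f) ≈ 1/0.9302 ≈ 1.0750.
Each bolus raises the concentration by D/Vd = 2168/74 ≈ 29.297 μg/mL.
Cmax,ss = C₀/(1 − f) ≈ 29.297/0.9302 ≈ 31.495 μg/mL.
Peak 31.5 μg/mL vs MTC 41 μg/mL: below toxic threshold.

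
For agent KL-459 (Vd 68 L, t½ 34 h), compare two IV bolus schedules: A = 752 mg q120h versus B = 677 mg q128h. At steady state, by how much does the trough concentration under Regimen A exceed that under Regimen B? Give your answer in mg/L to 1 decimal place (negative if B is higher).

0.3 mg/L

Regimen A: f = (1/2)^(120/34) ≈ 0.0866; Cmin,ss = (752/68)·f/(1−f) ≈ 1.048 mg/L.
Regimen B: f = (1/2)^(128/34) ≈ 0.0736; Cmin,ss = (677/68)·f/(1−f) ≈ 0.791 mg/L.
Difference ≈ 1.048 − 0.791 ≈ 0.257 mg/L.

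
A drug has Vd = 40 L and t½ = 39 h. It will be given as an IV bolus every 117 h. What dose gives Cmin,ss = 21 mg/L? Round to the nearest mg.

5880 mg

τ/t½ = 117/39 ≈ 3, so f = (1/2)^(117/39) ≈ 0.125000.
Cmin,ss = (D/Vd)·f/(1−f), so D = Cmin,ss·Vd·(1−f)/f.
D = 21 × 40 × (1−f)/f ≈ 21 × 40 × 7.00000 ≈ 5880.00 mg.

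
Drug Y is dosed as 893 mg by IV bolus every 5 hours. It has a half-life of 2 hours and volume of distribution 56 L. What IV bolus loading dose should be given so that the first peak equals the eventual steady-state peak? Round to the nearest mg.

1085 mg

f = (1/2)^(5/2) ≈ 0.176777; accumulation ratio R = 1/(1−f) ≈ 1.21474.
Loading dose to hit Cmax,ss on first dose: D_load = D_maint·R ≈ 893 × 1.21474 ≈ 1084.76 mg.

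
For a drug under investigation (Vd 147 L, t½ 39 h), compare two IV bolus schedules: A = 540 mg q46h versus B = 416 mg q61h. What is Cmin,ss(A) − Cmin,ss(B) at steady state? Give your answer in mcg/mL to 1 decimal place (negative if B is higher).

1.5 mcg/mL

Regimen A: f = (1/2)^(46/39) ≈ 0.4415; Cmin,ss = (540/147)·f/(1−f) ≈ 2.904 mcg/mL.
Regimen B: f = (1/2)^(61/39) ≈ 0.3382; Cmin,ss = (416/147)·f/(1−f) ≈ 1.446 mcg/mL.
Difference ≈ 2.904 − 1.446 ≈ 1.458 mcg/mL.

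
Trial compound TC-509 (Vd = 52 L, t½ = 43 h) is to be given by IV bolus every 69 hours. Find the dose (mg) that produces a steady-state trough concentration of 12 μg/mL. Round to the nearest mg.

τ/t½ = 69/43 ≈ 1.6047, so f = (1/2)^(69/43) ≈ 0.328815.
Cmin,ss = (D/Vd)·f/(1−f), so D = Cmin,ss·Vd·(1−f)/f.
D = 12 × 52 × (1−f)/f ≈ 12 × 52 × 2.04122 ≈ 1273.72 mg.

1274 mg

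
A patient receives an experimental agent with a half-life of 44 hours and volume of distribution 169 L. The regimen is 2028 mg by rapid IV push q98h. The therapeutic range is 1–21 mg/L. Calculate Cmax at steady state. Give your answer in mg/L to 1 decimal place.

15.3 mg/L

Over one 98-h interval, 98/44 ≈ 2.2273 half-lives elapse, leaving f ≈ 0.2136 of each dose.
Accumulation ratio R = 1/(1 − f) ≈ 1/0.7864 ≈ 1.2716.
Each bolus raises the concentration by D/Vd = 2028/169 ≈ 12.000 mg/L.
Steady-state peak Cmax,ss = C₀·R ≈ 12.000 × 1.2716 ≈ 15.259 mg/L.
Peak 15.3 mg/L vs MTC 21 mg/L: below toxic threshold.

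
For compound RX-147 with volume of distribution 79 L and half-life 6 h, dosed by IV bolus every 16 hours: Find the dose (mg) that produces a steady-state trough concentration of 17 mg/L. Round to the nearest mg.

τ/t½ = 16/6 ≈ 2.6667, so f = (1/2)^(16/6) ≈ 0.157490.
Cmin,ss = (D/Vd)·f/(1−f), so D = Cmin,ss·Vd·(1−f)/f.
D = 17 × 79 × (1−f)/f ≈ 17 × 79 × 5.34961 ≈ 7184.53 mg.

7185 mg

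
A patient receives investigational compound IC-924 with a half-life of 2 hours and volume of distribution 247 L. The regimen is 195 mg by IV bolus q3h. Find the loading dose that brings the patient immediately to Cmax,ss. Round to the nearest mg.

f = (1/2)^(3/2) ≈ 0.353553; accumulation ratio R = 1/(1−f) ≈ 1.54692.
Loading dose to hit Cmax,ss on first dose: D_load = D_maint·R ≈ 195 × 1.54692 ≈ 301.65 mg.

302 mg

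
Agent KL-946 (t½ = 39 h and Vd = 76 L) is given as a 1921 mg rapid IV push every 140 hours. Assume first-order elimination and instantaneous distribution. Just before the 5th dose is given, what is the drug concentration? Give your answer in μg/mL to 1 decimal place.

2.3 μg/mL

f = (1/2)^(τ/t½) = (1/2)^(140/39) ≈ 0.0831.
C₀ = D/Vd = 1921/76 ≈ 25.276 μg/mL.
Before the 5th dose, 4 doses have been given. Superposition: Cmin = C₀·(f + f² + … + f^4).
≈ 25.276 × (0.0831 + 0.0069 + 0.0006 + 0.0000) ≈ 25.276 × 0.0906 ≈ 2.290 μg/mL.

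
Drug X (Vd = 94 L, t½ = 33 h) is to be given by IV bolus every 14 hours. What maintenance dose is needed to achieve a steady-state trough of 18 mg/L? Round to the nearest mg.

578 mg

τ/t½ = 14/33 ≈ 0.42424, so f = (1/2)^(14/33) ≈ 0.745230.
Cmin,ss = (D/Vd)·f/(1−f), so D = Cmin,ss·Vd·(1−f)/f.
D = 18 × 94 × (1−f)/f ≈ 18 × 94 × 0.34187 ≈ 578.44 mg.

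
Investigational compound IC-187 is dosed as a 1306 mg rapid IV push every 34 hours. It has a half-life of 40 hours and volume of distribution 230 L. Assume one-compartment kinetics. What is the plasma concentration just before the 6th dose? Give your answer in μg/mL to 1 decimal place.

f = (1/2)^(τ/t½) = (1/2)^(34/40) ≈ 0.5548.
C₀ = D/Vd = 1306/230 ≈ 5.678 μg/mL.
Before the 6th dose, 5 doses have been given. Superposition: Cmin = C₀·(f + f² + … + f^5).
≈ 5.678 × (0.5548 + 0.3078 + 0.1708 + 0.0947 + 0.0526) ≈ 5.678 × 1.1807 ≈ 6.704 μg/mL.

6.7 μg/mL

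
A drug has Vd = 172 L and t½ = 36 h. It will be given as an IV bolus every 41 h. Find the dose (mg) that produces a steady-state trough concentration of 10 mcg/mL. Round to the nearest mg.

2068 mg

τ/t½ = 41/36 ≈ 1.1389, so f = (1/2)^(41/36) ≈ 0.454109.
Cmin,ss = (D/Vd)·f/(1−f), so D = Cmin,ss·Vd·(1−f)/f.
D = 10 × 172 × (1−f)/f ≈ 10 × 172 × 1.20211 ≈ 2067.63 mg.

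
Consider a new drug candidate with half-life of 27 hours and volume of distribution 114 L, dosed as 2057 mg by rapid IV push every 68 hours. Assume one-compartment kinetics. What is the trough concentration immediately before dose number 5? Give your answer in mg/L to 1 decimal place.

3.8 mg/L

f = (1/2)^(τ/t½) = (1/2)^(68/27) ≈ 0.1745.
C₀ = D/Vd = 2057/114 ≈ 18.044 mg/L.
Before the 5th dose, 4 doses have been given. Superposition: Cmin = C₀·(f + f² + … + f^4).
≈ 18.044 × (0.1745 + 0.0305 + 0.0053 + 0.0009) ≈ 18.044 × 0.2112 ≈ 3.811 mg/L.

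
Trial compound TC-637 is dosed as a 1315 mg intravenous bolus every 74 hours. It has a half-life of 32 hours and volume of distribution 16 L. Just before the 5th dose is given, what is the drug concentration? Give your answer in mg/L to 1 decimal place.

20.7 mg/L

f = (1/2)^(τ/t½) = (1/2)^(74/32) ≈ 0.2013.
C₀ = D/Vd = 1315/16 ≈ 82.188 mg/L.
Before the 5th dose, 4 doses have been given. Superposition: Cmin = C₀·(f + f² + … + f^4).
≈ 82.188 × (0.2013 + 0.0405 + 0.0082 + 0.0016) ≈ 82.188 × 0.2516 ≈ 20.679 mg/L.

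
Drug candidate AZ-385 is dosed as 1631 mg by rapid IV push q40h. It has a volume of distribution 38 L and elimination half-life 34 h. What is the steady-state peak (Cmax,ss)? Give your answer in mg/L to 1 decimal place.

77.0 mg/L

τ/t½ = 40/34 ≈ 1.1765, so fraction remaining f = (1/2)^(40/34) ≈ 0.4424.
At steady state, accumulation factor R = 1/(1 − e^(−kτ)) ≈ 1.7934.
Each bolus raises the concentration by D/Vd = 1631/38 ≈ 42.921 mg/L.
Cmax,ss = C₀/(1 − f) ≈ 42.921/0.5576 ≈ 76.975 mg/L.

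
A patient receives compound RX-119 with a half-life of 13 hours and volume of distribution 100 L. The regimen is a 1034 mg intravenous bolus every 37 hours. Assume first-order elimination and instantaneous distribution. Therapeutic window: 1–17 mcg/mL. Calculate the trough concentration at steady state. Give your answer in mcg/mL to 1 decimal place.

k = ln2/t½ = ln2/13 ≈ 0.053319 h⁻¹; fraction remaining f = e^(−kτ) = e^(−0.053319×37) ≈ 0.1391.
At steady state, accumulation factor R = 1/(1 − e^(−kτ)) ≈ 1.1616.
Each bolus raises the concentration by D/Vd = 1034/100 ≈ 10.340 mcg/mL.
Steady-state peak Cmax,ss = C₀·R ≈ 10.340 × 1.1616 ≈ 12.011 mcg/mL.
Steady-state trough Cmin,ss = Cmax,ss·f ≈ 12.011 × 0.1391 ≈ 1.671 mcg/mL.
Trough 1.7 mcg/mL vs MEC 1 mcg/mL: adequate.

1.7 mcg/mL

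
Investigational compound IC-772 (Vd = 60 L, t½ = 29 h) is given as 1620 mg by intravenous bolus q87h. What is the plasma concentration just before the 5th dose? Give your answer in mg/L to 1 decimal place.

f = (1/2)^(τ/t½) = (1/2)^(87/29) ≈ 0.1250.
C₀ = D/Vd = 1620/60 ≈ 27.000 mg/L.
Before the 5th dose, 4 doses have been given. Superposition: Cmin = C₀·(f + f² + … + f^4).
≈ 27.000 × (0.1250 + 0.0156 + 0.0020 + 0.0002) ≈ 27.000 × 0.1428 ≈ 3.856 mg/L.

3.9 mg/L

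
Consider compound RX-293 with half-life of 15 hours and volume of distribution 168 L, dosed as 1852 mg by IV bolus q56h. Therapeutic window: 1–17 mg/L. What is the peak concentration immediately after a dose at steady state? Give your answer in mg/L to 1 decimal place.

11.9 mg/L

Over one 56-h interval, 56/15 ≈ 3.7333 half-lives elapse, leaving f ≈ 0.0752 of each dose.
At steady state, accumulation factor R = 1/(1 − e^(−kτ)) ≈ 1.0813.
Single-dose peak C₀ = D/Vd = 1852/168 ≈ 11.024 mg/L.
Steady-state peak Cmax,ss = C₀·R ≈ 11.024 × 1.0813 ≈ 11.920 mg/L.
Peak 11.9 mg/L vs MTC 17 mg/L: below toxic threshold.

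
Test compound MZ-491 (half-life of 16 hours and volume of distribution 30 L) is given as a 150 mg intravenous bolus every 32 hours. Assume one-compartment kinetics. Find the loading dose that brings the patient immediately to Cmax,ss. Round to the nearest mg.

f = (1/2)^(32/16) ≈ 0.250000; accumulation ratio R = 1/(1−f) ≈ 1.33333.
Loading dose to hit Cmax,ss on first dose: D_load = D_maint·R ≈ 150 × 1.33333 ≈ 200.00 mg.

200 mg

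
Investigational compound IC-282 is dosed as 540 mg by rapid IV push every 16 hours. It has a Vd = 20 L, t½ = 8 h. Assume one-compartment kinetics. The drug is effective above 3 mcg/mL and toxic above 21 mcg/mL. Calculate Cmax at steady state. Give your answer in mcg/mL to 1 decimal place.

36.0 mcg/mL

τ = 16 h = 2 half-lives, so f = (1/2)^2 = 0.25.
At steady state, R = 1/(1 − 0.25) = 4/3.
Single-dose peak C₀ = D/Vd = 540/20 = 27 mcg/mL.
Steady-state peak Cmax,ss = C₀·R = 27 × 4/3 ≈ 36.000 mcg/mL.
Peak 36.0 mcg/mL vs MTC 21 mcg/mL: exceeds toxic threshold.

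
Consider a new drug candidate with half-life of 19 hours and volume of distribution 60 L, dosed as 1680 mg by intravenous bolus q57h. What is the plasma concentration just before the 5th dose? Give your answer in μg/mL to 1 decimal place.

4.0 μg/mL

f = (1/2)^(τ/t½) = (1/2)^(57/19) ≈ 0.1250.
C₀ = D/Vd = 1680/60 ≈ 28.000 μg/mL.
Before the 5th dose, 4 doses have been given. Superposition: Cmin = C₀·(f + f² + … + f^4).
≈ 28.000 × (0.1250 + 0.0156 + 0.0020 + 0.0002) ≈ 28.000 × 0.1428 ≈ 3.998 μg/mL.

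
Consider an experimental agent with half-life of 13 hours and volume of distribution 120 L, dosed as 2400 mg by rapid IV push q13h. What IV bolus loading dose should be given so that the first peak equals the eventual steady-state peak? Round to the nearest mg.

f = (1/2)^(13/13) ≈ 0.500000; accumulation ratio R = 1/(1−f) ≈ 2.00000.
Loading dose to hit Cmax,ss on first dose: D_load = D_maint·R ≈ 2400 × 2.00000 ≈ 4800.00 mg.

4800 mg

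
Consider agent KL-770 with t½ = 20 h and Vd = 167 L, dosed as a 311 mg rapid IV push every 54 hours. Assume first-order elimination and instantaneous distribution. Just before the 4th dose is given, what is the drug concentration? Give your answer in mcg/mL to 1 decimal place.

0.3 mcg/mL

f = (1/2)^(τ/t½) = (1/2)^(54/20) ≈ 0.1539.
C₀ = D/Vd = 311/167 ≈ 1.862 mcg/mL.
Before the 4th dose, 3 doses have been given. Superposition: Cmin = C₀·(f + f² + … + f^3).
≈ 1.862 × (0.1539 + 0.0237 + 0.0036) ≈ 1.862 × 0.1812 ≈ 0.337 mcg/mL.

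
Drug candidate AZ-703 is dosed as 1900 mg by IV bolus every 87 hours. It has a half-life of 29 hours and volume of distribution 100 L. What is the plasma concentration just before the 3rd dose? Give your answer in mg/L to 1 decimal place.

f = (1/2)^(τ/t½) = (1/2)^(87/29) ≈ 0.1250.
C₀ = D/Vd = 1900/100 ≈ 19.000 mg/L.
Before the 3rd dose, 2 doses have been given. Superposition: Cmin = C₀·(f + f²).
≈ 19.000 × (0.1250 + 0.0156) ≈ 19.000 × 0.1406 ≈ 2.671 mg/L.

2.7 mg/L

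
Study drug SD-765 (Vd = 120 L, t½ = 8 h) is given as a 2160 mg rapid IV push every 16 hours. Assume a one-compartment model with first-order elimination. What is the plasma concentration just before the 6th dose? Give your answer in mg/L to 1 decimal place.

6.0 mg/L

f = (1/2)^(τ/t½) = (1/2)^(16/8) ≈ 0.2500.
C₀ = D/Vd = 2160/120 ≈ 18.000 mg/L.
Before the 6th dose, 5 doses have been given. Superposition: Cmin = C₀·(f + f² + … + f^5).
≈ 18.000 × (0.2500 + 0.0625 + 0.0156 + 0.0039 + 0.0010) ≈ 18.000 × 0.3330 ≈ 5.994 mg/L.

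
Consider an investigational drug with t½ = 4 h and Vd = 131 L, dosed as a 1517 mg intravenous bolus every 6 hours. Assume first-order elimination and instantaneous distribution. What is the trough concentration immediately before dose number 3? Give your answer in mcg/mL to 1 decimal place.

f = (1/2)^(τ/t½) = (1/2)^(6/4) ≈ 0.3536.
C₀ = D/Vd = 1517/131 ≈ 11.580 mcg/mL.
Before the 3rd dose, 2 doses have been given. Superposition: Cmin = C₀·(f + f²).
≈ 11.580 × (0.3536 + 0.1250) ≈ 11.580 × 0.4786 ≈ 5.542 mcg/mL.

5.5 mcg/mL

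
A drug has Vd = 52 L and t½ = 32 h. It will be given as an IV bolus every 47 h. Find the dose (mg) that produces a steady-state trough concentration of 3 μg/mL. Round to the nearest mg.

276 mg

τ/t½ = 47/32 ≈ 1.4688, so f = (1/2)^(47/32) ≈ 0.361295.
Cmin,ss = (D/Vd)·f/(1−f), so D = Cmin,ss·Vd·(1−f)/f.
D = 3 × 52 × (1−f)/f ≈ 3 × 52 × 1.76782 ≈ 275.78 mg.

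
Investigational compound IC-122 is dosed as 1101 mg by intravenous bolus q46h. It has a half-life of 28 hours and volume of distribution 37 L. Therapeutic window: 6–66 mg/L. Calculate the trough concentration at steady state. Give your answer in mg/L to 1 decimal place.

Over one 46-h interval, 46/28 ≈ 1.6429 half-lives elapse, leaving f ≈ 0.3202 of each dose.
Each bolus raises the concentration by D/Vd = 1101/37 ≈ 29.757 mg/L.
Steady-state trough Cmin,ss = C₀·f/(1−f) ≈ 29.757 × 0.3202/0.6798 ≈ 14.016 mg/L.
Trough 14.0 mg/L vs MEC 6 mg/L: adequate.

14.0 mg/L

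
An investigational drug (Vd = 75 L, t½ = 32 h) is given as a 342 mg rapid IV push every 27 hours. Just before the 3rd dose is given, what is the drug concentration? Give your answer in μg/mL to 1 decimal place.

4.0 μg/mL

f = (1/2)^(τ/t½) = (1/2)^(27/32) ≈ 0.5572.
C₀ = D/Vd = 342/75 ≈ 4.560 μg/mL.
Before the 3rd dose, 2 doses have been given. Superposition: Cmin = C₀·(f + f²).
≈ 4.560 × (0.5572 + 0.3105) ≈ 4.560 × 0.8677 ≈ 3.957 μg/mL.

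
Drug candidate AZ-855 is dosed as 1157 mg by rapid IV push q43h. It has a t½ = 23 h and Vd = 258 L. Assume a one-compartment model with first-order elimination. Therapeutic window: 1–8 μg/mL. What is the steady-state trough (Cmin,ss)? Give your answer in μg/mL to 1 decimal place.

1.7 μg/mL

k = ln2/t½ = ln2/23 ≈ 0.030137 h⁻¹; fraction remaining f = e^(−kτ) = e^(−0.030137×43) ≈ 0.2737.
Accumulation ratio R = 1/(1 − f) ≈ 1/0.7263 ≈ 1.3768.
Each bolus raises the concentration by D/Vd = 1157/258 ≈ 4.484 μg/mL.
Cmax,ss = C₀/(1 − f) ≈ 4.484/0.7263 ≈ 6.174 μg/mL.
Steady-state trough Cmin,ss = Cmax,ss·f ≈ 6.174 × 0.2737 ≈ 1.690 μg/mL.
Trough 1.7 μg/mL vs MEC 1 μg/mL: adequate.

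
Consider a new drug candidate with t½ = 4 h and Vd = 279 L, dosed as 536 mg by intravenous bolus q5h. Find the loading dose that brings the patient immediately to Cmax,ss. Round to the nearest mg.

f = (1/2)^(5/4) ≈ 0.420448; accumulation ratio R = 1/(1−f) ≈ 1.72547.
Loading dose to hit Cmax,ss on first dose: D_load = D_maint·R ≈ 536 × 1.72547 ≈ 924.85 mg.

925 mg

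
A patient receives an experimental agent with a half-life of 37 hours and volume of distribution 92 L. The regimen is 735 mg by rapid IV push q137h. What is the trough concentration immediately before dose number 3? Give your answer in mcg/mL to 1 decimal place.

f = (1/2)^(τ/t½) = (1/2)^(137/37) ≈ 0.0768.
C₀ = D/Vd = 735/92 ≈ 7.989 mcg/mL.
Before the 3rd dose, 2 doses have been given. Superposition: Cmin = C₀·(f + f²).
≈ 7.989 × (0.0768 + 0.0059) ≈ 7.989 × 0.0827 ≈ 0.661 mcg/mL.

0.7 mcg/mL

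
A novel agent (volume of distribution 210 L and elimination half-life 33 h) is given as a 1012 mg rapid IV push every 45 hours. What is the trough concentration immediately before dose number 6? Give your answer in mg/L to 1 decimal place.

f = (1/2)^(τ/t½) = (1/2)^(45/33) ≈ 0.3886.
C₀ = D/Vd = 1012/210 ≈ 4.819 mg/L.
Before the 6th dose, 5 doses have been given. Superposition: Cmin = C₀·(f + f² + … + f^5).
≈ 4.819 × (0.3886 + 0.1510 + 0.0587 + 0.0228 + 0.0089) ≈ 4.819 × 0.6300 ≈ 3.036 mg/L.

3.0 mg/L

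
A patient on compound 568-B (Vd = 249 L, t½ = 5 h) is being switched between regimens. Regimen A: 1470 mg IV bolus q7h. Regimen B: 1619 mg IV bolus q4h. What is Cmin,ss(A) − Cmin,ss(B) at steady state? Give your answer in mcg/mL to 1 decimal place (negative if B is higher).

-5.2 mcg/mL

Regimen A: f = (1/2)^(7/5) ≈ 0.3789; Cmin,ss = (1470/249)·f/(1−f) ≈ 3.601 mcg/mL.
Regimen B: f = (1/2)^(4/5) ≈ 0.5743; Cmin,ss = (1619/249)·f/(1−f) ≈ 8.772 mcg/mL.
Difference ≈ 3.601 − 8.772 ≈ -5.171 mcg/mL.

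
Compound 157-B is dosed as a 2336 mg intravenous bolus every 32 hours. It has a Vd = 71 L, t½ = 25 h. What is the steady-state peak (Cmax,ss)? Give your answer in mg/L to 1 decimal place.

τ/t½ = 32/25 ≈ 1.28, so fraction remaining f = (1/2)^(32/25) ≈ 0.4118.
Accumulation ratio R = 1/(1 − f) ≈ 1/0.5882 ≈ 1.7001.
Single-dose peak C₀ = D/Vd = 2336/71 ≈ 32.901 mg/L.
Steady-state peak Cmax,ss = C₀·R ≈ 32.901 × 1.7001 ≈ 55.935 mg/L.

55.9 mg/L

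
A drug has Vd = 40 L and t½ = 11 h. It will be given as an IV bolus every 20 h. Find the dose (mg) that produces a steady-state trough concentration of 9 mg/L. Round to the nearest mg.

909 mg

τ/t½ = 20/11 ≈ 1.8182, so f = (1/2)^(20/11) ≈ 0.283578.
Cmin,ss = (D/Vd)·f/(1−f), so D = Cmin,ss·Vd·(1−f)/f.
D = 9 × 40 × (1−f)/f ≈ 9 × 40 × 2.52637 ≈ 909.49 mg.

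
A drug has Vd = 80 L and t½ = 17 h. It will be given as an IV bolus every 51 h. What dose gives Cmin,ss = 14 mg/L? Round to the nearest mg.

τ/t½ = 51/17 ≈ 3, so f = (1/2)^(51/17) ≈ 0.125000.
Cmin,ss = (D/Vd)·f/(1−f), so D = Cmin,ss·Vd·(1−f)/f.
D = 14 × 80 × (1−f)/f ≈ 14 × 80 × 7.00000 ≈ 7840.00 mg.

7840 mg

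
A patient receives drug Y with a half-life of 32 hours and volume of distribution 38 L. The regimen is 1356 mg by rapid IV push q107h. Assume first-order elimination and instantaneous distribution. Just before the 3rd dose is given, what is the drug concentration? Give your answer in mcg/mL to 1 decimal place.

f = (1/2)^(τ/t½) = (1/2)^(107/32) ≈ 0.0985.
C₀ = D/Vd = 1356/38 ≈ 35.684 mcg/mL.
Before the 3rd dose, 2 doses have been given. Superposition: Cmin = C₀·(f + f²).
≈ 35.684 × (0.0985 + 0.0097) ≈ 35.684 × 0.1082 ≈ 3.861 mcg/mL.

3.9 mcg/mL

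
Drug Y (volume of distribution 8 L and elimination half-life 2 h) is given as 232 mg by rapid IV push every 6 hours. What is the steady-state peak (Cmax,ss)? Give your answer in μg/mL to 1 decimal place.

τ = 6 h = 3 half-lives, so f = (1/2)^3 = 0.125.
Accumulation ratio R = 1/(1 − f) = 1/0.875 = 8/7.
Single-dose peak C₀ = D/Vd = 232/8 = 29 μg/mL.
Steady-state peak Cmax,ss = C₀·R = 29 × 8/7 ≈ 33.143 μg/mL.

33.1 μg/mL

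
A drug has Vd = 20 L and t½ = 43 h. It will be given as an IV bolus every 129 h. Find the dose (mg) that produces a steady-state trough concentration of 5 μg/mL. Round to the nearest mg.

700 mg

τ/t½ = 129/43 ≈ 3, so f = (1/2)^(129/43) ≈ 0.125000.
Cmin,ss = (D/Vd)·f/(1−f), so D = Cmin,ss·Vd·(1−f)/f.
D = 5 × 20 × (1−f)/f ≈ 5 × 20 × 7.00000 ≈ 700.00 mg.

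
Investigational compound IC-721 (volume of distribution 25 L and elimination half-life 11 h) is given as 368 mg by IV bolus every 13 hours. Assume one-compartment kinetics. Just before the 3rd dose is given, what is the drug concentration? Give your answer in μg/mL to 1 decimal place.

f = (1/2)^(τ/t½) = (1/2)^(13/11) ≈ 0.4408.
C₀ = D/Vd = 368/25 ≈ 14.720 μg/mL.
Before the 3rd dose, 2 doses have been given. Superposition: Cmin = C₀·(f + f²).
≈ 14.720 × (0.4408 + 0.1943) ≈ 14.720 × 0.6351 ≈ 9.349 μg/mL.

9.3 μg/mL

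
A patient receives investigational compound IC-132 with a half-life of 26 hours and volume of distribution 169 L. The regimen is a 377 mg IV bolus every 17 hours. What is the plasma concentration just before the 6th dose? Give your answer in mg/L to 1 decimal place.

f = (1/2)^(τ/t½) = (1/2)^(17/26) ≈ 0.6356.
C₀ = D/Vd = 377/169 ≈ 2.231 mg/L.
Before the 6th dose, 5 doses have been given. Superposition: Cmin = C₀·(f + f² + … + f^5).
≈ 2.231 × (0.6356 + 0.4040 + 0.2568 + 0.1632 + 0.1037) ≈ 2.231 × 1.5633 ≈ 3.488 mg/L.

3.5 mg/L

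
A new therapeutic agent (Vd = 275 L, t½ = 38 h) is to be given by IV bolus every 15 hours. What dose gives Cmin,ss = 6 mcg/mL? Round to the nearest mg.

519 mg

τ/t½ = 15/38 ≈ 0.39474, so f = (1/2)^(15/38) ≈ 0.760628.
Cmin,ss = (D/Vd)·f/(1−f), so D = Cmin,ss·Vd·(1−f)/f.
D = 6 × 275 × (1−f)/f ≈ 6 × 275 × 0.31470 ≈ 519.25 mg.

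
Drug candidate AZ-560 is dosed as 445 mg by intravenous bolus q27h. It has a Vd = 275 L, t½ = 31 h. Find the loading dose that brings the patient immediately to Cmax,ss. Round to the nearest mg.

982 mg

f = (1/2)^(27/31) ≈ 0.546780; accumulation ratio R = 1/(1−f) ≈ 2.20643.
Loading dose to hit Cmax,ss on first dose: D_load = D_maint·R ≈ 445 × 2.20643 ≈ 981.86 mg.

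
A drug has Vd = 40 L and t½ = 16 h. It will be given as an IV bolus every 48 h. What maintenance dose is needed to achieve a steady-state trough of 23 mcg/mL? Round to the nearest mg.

τ/t½ = 48/16 ≈ 3, so f = (1/2)^(48/16) ≈ 0.125000.
Cmin,ss = (D/Vd)·f/(1−f), so D = Cmin,ss·Vd·(1−f)/f.
D = 23 × 40 × (1−f)/f ≈ 23 × 40 × 7.00000 ≈ 6440.00 mg.

6440 mg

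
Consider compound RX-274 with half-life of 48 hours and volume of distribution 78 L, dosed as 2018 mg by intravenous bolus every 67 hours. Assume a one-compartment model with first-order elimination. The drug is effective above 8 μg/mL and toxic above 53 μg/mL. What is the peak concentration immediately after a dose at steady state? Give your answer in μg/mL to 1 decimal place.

41.7 μg/mL

k = ln2/t½ = ln2/48 ≈ 0.014441 h⁻¹; fraction remaining f = e^(−kτ) = e^(−0.014441×67) ≈ 0.3800.
At steady state, accumulation factor R = 1/(1 − e^(−kτ)) ≈ 1.6129.
Each bolus raises the concentration by D/Vd = 2018/78 ≈ 25.872 μg/mL.
Steady-state peak Cmax,ss = C₀·R ≈ 25.872 × 1.6129 ≈ 41.729 μg/mL.
Peak 41.7 μg/mL vs MTC 53 μg/mL: below toxic threshold.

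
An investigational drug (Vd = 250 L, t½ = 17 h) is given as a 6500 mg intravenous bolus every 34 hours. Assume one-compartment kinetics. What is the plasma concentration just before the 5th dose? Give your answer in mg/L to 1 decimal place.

8.6 mg/L

f = (1/2)^(τ/t½) = (1/2)^(34/17) ≈ 0.2500.
C₀ = D/Vd = 6500/250 ≈ 26.000 mg/L.
Before the 5th dose, 4 doses have been given. Superposition: Cmin = C₀·(f + f² + … + f^4).
≈ 26.000 × (0.2500 + 0.0625 + 0.0156 + 0.0039) ≈ 26.000 × 0.3320 ≈ 8.632 mg/L.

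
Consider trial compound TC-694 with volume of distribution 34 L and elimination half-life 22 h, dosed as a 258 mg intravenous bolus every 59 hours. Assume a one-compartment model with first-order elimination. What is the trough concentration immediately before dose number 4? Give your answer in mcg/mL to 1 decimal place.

f = (1/2)^(τ/t½) = (1/2)^(59/22) ≈ 0.1558.
C₀ = D/Vd = 258/34 ≈ 7.588 mcg/mL.
Before the 4th dose, 3 doses have been given. Superposition: Cmin = C₀·(f + f² + … + f^3).
≈ 7.588 × (0.1558 + 0.0243 + 0.0038) ≈ 7.588 × 0.1839 ≈ 1.395 mcg/mL.

1.4 mcg/mL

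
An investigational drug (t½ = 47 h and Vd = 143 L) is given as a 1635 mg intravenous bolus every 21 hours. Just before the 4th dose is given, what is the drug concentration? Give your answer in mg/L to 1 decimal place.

19.1 mg/L

f = (1/2)^(τ/t½) = (1/2)^(21/47) ≈ 0.7337.
C₀ = D/Vd = 1635/143 ≈ 11.434 mg/L.
Before the 4th dose, 3 doses have been given. Superposition: Cmin = C₀·(f + f² + … + f^3).
≈ 11.434 × (0.7337 + 0.5383 + 0.3950) ≈ 11.434 × 1.6670 ≈ 19.060 mg/L.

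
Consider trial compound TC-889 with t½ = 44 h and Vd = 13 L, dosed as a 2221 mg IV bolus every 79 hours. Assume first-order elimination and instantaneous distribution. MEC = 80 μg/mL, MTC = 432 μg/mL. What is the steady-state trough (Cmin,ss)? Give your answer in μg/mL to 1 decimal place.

69.1 μg/mL

k = ln2/t½ = ln2/44 ≈ 0.015753 h⁻¹; fraction remaining f = e^(−kτ) = e^(−0.015753×79) ≈ 0.2881.
Accumulation ratio R = 1/(1 − f) ≈ 1/0.7119 ≈ 1.4047.
Each bolus raises the concentration by D/Vd = 2221/13 ≈ 170.846 μg/mL.
Steady-state peak Cmax,ss = C₀·R ≈ 170.846 × 1.4047 ≈ 239.987 μg/mL.
One interval later, Cmin,ss = Cmax,ss·e^(−kτ) ≈ 239.987 × 0.2881 ≈ 69.140 μg/mL.
Trough 69.1 μg/mL vs MEC 80 μg/mL: subtherapeutic.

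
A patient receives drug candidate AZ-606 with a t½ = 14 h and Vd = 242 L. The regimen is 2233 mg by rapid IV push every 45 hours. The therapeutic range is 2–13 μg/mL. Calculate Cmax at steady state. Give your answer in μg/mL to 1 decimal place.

Over one 45-h interval, 45/14 ≈ 3.2143 half-lives elapse, leaving f ≈ 0.1077 of each dose.
At steady state, accumulation factor R = 1/(1 − e^(−kτ)) ≈ 1.1207.
Single-dose peak C₀ = D/Vd = 2233/242 ≈ 9.227 μg/mL.
Steady-state peak Cmax,ss = C₀·R ≈ 9.227 × 1.1207 ≈ 10.341 μg/mL.
Peak 10.3 μg/mL vs MTC 13 μg/mL: below toxic threshold.

10.3 μg/mL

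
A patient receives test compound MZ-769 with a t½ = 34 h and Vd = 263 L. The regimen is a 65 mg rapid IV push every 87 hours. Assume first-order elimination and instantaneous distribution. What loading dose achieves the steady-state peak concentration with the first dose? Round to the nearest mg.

78 mg

f = (1/2)^(87/34) ≈ 0.169714; accumulation ratio R = 1/(1−f) ≈ 1.20440.
Loading dose to hit Cmax,ss on first dose: D_load = D_maint·R ≈ 65 × 1.20440 ≈ 78.29 mg.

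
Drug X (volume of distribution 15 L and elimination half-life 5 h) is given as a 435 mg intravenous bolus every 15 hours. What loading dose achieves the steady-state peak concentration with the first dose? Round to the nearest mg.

f = (1/2)^(15/5) ≈ 0.125000; accumulation ratio R = 1/(1−f) ≈ 1.14286.
Loading dose to hit Cmax,ss on first dose: D_load = D_maint·R ≈ 435 × 1.14286 ≈ 497.14 mg.

497 mg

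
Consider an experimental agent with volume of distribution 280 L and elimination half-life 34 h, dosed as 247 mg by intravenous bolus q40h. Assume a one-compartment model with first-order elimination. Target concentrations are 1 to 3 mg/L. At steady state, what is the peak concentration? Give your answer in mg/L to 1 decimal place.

k = ln2/t½ = ln2/34 ≈ 0.020387 h⁻¹; fraction remaining f = e^(−kτ) = e^(−0.020387×40) ≈ 0.4424.
At steady state, accumulation factor R = 1/(1 − e^(−kτ)) ≈ 1.7934.
Single-dose peak C₀ = D/Vd = 247/280 ≈ 0.882 mg/L.
Steady-state peak Cmax,ss = C₀·R ≈ 0.882 × 1.7934 ≈ 1.582 mg/L.
Peak 1.6 mg/L vs MTC 3 mg/L: below toxic threshold.

1.6 mg/L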